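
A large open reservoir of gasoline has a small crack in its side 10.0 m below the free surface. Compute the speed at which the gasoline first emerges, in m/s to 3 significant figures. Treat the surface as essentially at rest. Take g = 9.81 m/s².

14.0 m/s

With the surface at rest and both surface and jet at atmospheric pressure, Bernoulli gives ρg h = ½ρv², so v = √(2gh) = √(2·9.81·10.0) = 14.0 m/s.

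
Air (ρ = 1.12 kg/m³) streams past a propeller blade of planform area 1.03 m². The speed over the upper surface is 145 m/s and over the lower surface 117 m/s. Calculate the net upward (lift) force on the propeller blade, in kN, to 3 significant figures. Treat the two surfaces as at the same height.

F ≈ 4.23 kN

From P + ½ρv² = const at equal height, P_low − P_up = ½ρ(v_up² − v_low²).
ΔP = ½·1.12·(145² − 117²) = 4110 Pa.
Lift = ΔP · A = 4110 × 1.03 = 4230 N.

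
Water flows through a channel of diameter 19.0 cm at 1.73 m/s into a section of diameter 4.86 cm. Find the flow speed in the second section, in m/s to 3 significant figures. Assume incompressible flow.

v₂ = 26.4 m/s

Mass conservation (A₁v₁ = A₂v₂) gives v₂ = 1.73 × 284/18.6 = 26.4 m/s.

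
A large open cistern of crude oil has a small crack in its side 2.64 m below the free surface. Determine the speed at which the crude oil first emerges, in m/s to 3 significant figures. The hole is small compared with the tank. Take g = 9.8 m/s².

7.19 m/s

Torricelli's result v = √(2gh) gives v = √(2·9.8·2.64) = 7.19 m/s.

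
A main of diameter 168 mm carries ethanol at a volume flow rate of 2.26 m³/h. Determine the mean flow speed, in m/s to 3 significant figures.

Q = 2.26 m³/h = 0.000628 m³/s.
v = Q/A = 0.000628 / 0.0222 = 0.0283 m/s.

0.0283 m/s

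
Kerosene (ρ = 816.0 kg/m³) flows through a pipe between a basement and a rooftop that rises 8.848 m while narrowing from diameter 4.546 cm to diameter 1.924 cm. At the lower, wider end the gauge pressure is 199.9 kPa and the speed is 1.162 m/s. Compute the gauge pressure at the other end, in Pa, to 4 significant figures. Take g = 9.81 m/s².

112500 Pa

By continuity, v₂ = v₁·A₁/A₂ = 1.162·(16.23/2.907) = 6.487 m/s.
Bernoulli: P₁ + ½ρv₁² + ρg h₁ = P₂ + ½ρv₂² + ρg h₂, so P₂ = P₁ + ½ρ(v₁² − v₂²) − ρg(h₂ − h₁).
P₂ = 199900 + ½·816.0·(1.162² − 6.487²) − 816.0·9.81·(+8.848) = 199900 + (-16620) − (70830) = 112500 Pa.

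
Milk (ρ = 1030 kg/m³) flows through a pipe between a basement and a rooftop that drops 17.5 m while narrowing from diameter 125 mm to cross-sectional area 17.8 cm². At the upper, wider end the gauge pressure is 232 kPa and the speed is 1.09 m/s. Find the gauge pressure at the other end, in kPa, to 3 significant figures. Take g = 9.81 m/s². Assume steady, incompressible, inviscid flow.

Continuity gives A₁v₁ = A₂v₂, so v₂ = (123 cm²)/(17.8 cm²) × 1.09 m/s = 7.51 m/s.
Applying Bernoulli between the two ends and solving for P₂: P₂ = P₁ + ½ρ(v₁² − v₂²) − ρgΔh.
P₂ = 232000 + ½·1030·(1.09² − 7.51²) − 1030·9.81·(−17.5) = 232000 + (-28500) − (-177000) = 380000 Pa.

P₂ ≈ 380 kPa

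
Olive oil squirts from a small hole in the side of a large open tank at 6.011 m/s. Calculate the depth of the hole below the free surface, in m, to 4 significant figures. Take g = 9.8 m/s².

For a small hole in a large open tank, ½v² = gh, giving h = v²/(2g).
h = 6.011²/(2·9.8) = 36.13/19.60 = 1.843 m.

h ≈ 1.843 m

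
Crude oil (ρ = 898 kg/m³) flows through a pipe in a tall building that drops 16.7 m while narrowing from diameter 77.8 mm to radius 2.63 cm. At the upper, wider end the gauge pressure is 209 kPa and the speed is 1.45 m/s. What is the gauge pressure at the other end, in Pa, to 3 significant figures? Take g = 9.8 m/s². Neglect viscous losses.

Mass conservation (A₁v₁ = A₂v₂) gives v₂ = 1.45 × 47.5/21.7 = 3.17 m/s.
Applying Bernoulli between the two ends and solving for P₂: P₂ = P₁ + ½ρ(v₁² − v₂²) − ρgΔh.
P₂ = 209000 + ½·898·(1.45² − 3.17²) − 898·9.8·(−16.7) = 209000 + (-3570) − (-147000) = 352000 Pa.

P₂ = 352000 Pa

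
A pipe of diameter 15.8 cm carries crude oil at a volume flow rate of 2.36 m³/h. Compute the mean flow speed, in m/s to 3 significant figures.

0.0334 m/s

Q = 2.36 m³/h = 0.000656 m³/s.
v = Q/A = 0.000656 / 0.0196 = 0.0334 m/s.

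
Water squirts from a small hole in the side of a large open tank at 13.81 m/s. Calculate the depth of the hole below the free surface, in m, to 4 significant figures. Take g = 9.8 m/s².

h ≈ 9.730 m

For a small hole in a large open tank, ½v² = gh, giving h = v²/(2g).
h = 13.81²/(2·9.8) = 190.7/19.60 = 9.730 m.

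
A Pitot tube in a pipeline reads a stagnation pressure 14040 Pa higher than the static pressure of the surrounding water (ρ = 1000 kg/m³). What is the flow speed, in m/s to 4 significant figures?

Bernoulli between the free stream and the stagnation point: ½ρv² = P_stag − P_static.
v = √(2ΔP/ρ) = √(2·14040/1000) = 5.299 m/s.

v = 5.299 m/s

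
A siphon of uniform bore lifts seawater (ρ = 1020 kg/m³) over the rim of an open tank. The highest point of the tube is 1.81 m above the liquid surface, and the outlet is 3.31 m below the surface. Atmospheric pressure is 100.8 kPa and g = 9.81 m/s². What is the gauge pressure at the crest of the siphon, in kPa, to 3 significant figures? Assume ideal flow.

From the surface to the outlet (both open to atmosphere, surface at rest): v = √(2g·h_out) = √(2·9.81·3.31) = 8.06 m/s.
Continuity keeps v the same throughout the tube; from surface to crest, P_atm + 0 = P_top + ½ρv² + ρg·h_top.
P_top = 100800 − ½·1020·8.06² − 1020·9.81·1.81 = 49600 Pa. So P_gauge = P_top − P_atm = -51200 Pa.

P_gauge = -51.2 kPa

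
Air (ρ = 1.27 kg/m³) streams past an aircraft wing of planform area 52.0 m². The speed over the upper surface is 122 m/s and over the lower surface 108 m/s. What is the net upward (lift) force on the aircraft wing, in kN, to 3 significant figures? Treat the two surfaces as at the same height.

With equal heights on the two surfaces, Bernoulli gives P_lower − P_upper = ½ρ(v_upper² − v_lower²).
ΔP = ½·1.27·(122² − 108²) = 2040 Pa.
Lift = ΔP · A = 2040 × 52.0 = 106000 N.

106 kN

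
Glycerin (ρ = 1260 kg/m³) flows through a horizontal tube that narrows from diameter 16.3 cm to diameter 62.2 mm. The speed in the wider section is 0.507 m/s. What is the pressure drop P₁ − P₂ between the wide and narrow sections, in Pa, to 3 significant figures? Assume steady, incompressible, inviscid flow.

7480 Pa

Mass conservation (A₁v₁ = A₂v₂) gives v₂ = 0.507 × 209/30.4 = 3.48 m/s.
Along the horizontal streamline, P + ½ρv² is constant.
P₁ − P₂ = ½·1260·(3.48² − 0.507²) = ½·1260·11.9 = 7480 Pa.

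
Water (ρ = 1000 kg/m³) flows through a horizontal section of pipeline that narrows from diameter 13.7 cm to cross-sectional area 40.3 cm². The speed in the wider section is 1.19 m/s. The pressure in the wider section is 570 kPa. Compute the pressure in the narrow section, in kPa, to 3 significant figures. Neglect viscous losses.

P₂ ≈ 561 kPa

Continuity gives A₁v₁ = A₂v₂, so v₂ = (147 cm²)/(40.3 cm²) × 1.19 m/s = 4.35 m/s.
Along the horizontal streamline, P + ½ρv² is constant.
P₂ = P₁ − ½ρ(v₂² − v₁²) = 570000 − ½·1000·(4.35² − 1.19²) = 570000 − 8770 = 561000 Pa.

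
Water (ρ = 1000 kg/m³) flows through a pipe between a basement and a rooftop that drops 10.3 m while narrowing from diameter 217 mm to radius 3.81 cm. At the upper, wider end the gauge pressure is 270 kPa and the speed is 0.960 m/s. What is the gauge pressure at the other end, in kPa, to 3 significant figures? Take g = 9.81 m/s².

Mass conservation (A₁v₁ = A₂v₂) gives v₂ = 0.960 × 370/45.6 = 7.79 m/s.
Applying Bernoulli between the two ends and solving for P₂: P₂ = P₁ + ½ρ(v₁² − v₂²) − ρgΔh.
P₂ = 270000 + ½·1000·(0.960² − 7.79²) − 1000·9.81·(−10.3) = 270000 + (-29800) − (-101000) = 341000 Pa.

P₂ = 341 kPa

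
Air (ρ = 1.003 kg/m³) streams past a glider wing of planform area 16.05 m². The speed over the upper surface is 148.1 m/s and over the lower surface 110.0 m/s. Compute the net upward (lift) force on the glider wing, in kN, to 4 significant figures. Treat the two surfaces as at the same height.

With equal heights on the two surfaces, Bernoulli gives P_lower − P_upper = ½ρ(v_upper² − v_lower²).
ΔP = ½·1.003·(148.1² − 110.0²) = 4932 Pa.
Lift = ΔP · A = 4932 × 16.05 = 79150 N.

F = 79.15 kN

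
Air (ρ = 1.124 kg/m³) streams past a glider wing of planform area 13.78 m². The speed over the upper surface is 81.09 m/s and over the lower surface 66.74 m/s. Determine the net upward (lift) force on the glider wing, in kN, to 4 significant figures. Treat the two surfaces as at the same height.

With equal heights on the two surfaces, Bernoulli gives P_lower − P_upper = ½ρ(v_upper² − v_lower²).
ΔP = ½·1.124·(81.09² − 66.74²) = 1192 Pa.
Lift = ΔP · A = 1192 × 13.78 = 16430 N.

F ≈ 16.43 kN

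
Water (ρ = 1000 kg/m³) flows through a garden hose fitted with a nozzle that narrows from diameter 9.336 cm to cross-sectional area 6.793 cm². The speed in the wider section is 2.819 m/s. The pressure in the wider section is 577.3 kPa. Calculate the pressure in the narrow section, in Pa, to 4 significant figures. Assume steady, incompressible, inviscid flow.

P₂ ≈ 177800 Pa

By continuity, v₂ = v₁·A₁/A₂ = 2.819·(68.46/6.793) = 28.41 m/s.
Along the horizontal streamline, P + ½ρv² is constant.
P₂ = P₁ − ½ρ(v₂² − v₁²) = 577300 − ½·1000·(28.41² − 2.819²) = 577300 − 399500 = 177800 Pa.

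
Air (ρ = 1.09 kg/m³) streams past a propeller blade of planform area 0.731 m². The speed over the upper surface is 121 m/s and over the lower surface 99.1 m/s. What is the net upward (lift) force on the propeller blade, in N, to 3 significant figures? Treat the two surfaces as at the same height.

F ≈ 1920 N

From P + ½ρv² = const at equal height, P_low − P_up = ½ρ(v_up² − v_low²).
ΔP = ½·1.09·(121² − 99.1²) = 2630 Pa.
Lift = ΔP · A = 2630 × 0.731 = 1920 N.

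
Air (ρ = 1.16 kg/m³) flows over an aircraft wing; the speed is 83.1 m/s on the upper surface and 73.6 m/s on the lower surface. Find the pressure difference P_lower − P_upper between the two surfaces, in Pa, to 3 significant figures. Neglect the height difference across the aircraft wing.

Bernoulli (same height): P_lower − P_upper = ½ρ(v_upper² − v_lower²).
ΔP = ½·1.16·(83.1² − 73.6²) = 863 Pa.

ΔP ≈ 863 Pa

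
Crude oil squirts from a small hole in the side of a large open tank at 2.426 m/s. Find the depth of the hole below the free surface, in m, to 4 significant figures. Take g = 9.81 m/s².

Inverting v = √(2gh) gives h = v² / 2g.
h = 2.426²/(2·9.81) = 5.885/19.62 = 0.3000 m.

0.3000 m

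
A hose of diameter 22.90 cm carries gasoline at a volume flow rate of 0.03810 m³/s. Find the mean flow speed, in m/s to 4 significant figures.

0.9250 m/s

Q = 0.03810 m³/s = 0.03810 m³/s.
v = Q/A = 0.03810 / 0.04119 = 0.9250 m/s.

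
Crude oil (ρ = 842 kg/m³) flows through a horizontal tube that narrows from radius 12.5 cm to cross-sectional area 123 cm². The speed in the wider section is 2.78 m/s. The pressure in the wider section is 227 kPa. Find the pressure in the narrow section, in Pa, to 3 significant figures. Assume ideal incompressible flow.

178000 Pa

Continuity gives A₁v₁ = A₂v₂, so v₂ = (491 cm²)/(123 cm²) × 2.78 m/s = 11.1 m/s.
Along the horizontal streamline, P + ½ρv² is constant.
P₂ = P₁ − ½ρ(v₂² − v₁²) = 227000 − ½·842·(11.1² − 2.78²) = 227000 − 48600 = 178000 Pa.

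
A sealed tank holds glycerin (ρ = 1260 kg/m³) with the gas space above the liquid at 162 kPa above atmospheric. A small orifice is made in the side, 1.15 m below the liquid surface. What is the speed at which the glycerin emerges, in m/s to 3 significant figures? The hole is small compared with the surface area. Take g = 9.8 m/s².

v ≈ 16.7 m/s

Take point 1 at the surface (v₁ ≈ 0) and point 2 at the hole (at atmospheric pressure). Bernoulli: P₁ + ρg h = P_atm + ½ρv₂².
With P₁ − P_atm = 162000 Pa, v₂ = √(2gh + 2ΔP/ρ) = √(2·9.8·1.15 + 2·162000/1260) = 16.7 m/s.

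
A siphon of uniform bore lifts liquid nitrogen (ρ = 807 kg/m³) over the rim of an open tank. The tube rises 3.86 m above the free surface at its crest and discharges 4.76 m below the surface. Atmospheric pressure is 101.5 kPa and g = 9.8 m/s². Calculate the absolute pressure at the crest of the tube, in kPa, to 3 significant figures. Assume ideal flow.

33.3 kPa

The outlet speed comes from Torricelli: v = √(2g·4.76) = 9.66 m/s.
The bore is uniform, so the speed at the crest is the same v. Bernoulli surface→crest: P_atm = P_top + ½ρv² + ρg·h_top.
P_top = 101500 − ½·807·9.66² − 807·9.8·3.86 = 33300 Pa.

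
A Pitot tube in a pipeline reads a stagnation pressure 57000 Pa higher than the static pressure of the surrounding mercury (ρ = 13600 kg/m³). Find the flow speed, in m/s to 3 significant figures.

At the stagnation point the flow is brought to rest, so Bernoulli gives P_stag − P_static = ½ρv².
v = √(2ΔP/ρ) = √(2·57000/13600) = 2.90 m/s.

v ≈ 2.90 m/s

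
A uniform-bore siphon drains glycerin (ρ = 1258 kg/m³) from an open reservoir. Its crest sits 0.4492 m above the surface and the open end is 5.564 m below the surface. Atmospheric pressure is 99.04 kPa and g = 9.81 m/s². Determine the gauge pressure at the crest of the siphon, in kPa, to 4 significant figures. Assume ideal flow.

P_gauge = -74.21 kPa

The outlet speed comes from Torricelli: v = √(2g·5.564) = 10.45 m/s.
With constant cross-section the crest speed equals v; applying Bernoulli from the surface up to the crest, P_top = P_atm − ½ρv² − ρg·h_top.
P_top = 99040 − ½·1258·10.45² − 1258·9.81·0.4492 = 24830 Pa. So P_gauge = P_top − P_atm = -74210 Pa.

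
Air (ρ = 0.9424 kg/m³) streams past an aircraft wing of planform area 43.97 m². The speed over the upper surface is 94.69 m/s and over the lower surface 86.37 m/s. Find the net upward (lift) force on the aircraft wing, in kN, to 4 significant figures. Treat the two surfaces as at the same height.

F ≈ 31.21 kN

From P + ½ρv² = const at equal height, P_low − P_up = ½ρ(v_up² − v_low²).
ΔP = ½·0.9424·(94.69² − 86.37²) = 709.8 Pa.
Lift = ΔP · A = 709.8 × 43.97 = 31210 N.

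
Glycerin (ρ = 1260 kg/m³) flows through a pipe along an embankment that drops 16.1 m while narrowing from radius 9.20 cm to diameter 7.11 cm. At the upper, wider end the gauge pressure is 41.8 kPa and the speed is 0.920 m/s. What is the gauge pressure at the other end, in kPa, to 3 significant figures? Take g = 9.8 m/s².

P₂ = 217 kPa

Mass conservation (A₁v₁ = A₂v₂) gives v₂ = 0.920 × 266/39.7 = 6.16 m/s.
Bernoulli: P₁ + ½ρv₁² + ρg h₁ = P₂ + ½ρv₂² + ρg h₂, so P₂ = P₁ + ½ρ(v₁² − v₂²) − ρg(h₂ − h₁).
P₂ = 41800 + ½·1260·(0.920² − 6.16²) − 1260·9.8·(−16.1) = 41800 + (-23400) − (-199000) = 217000 Pa.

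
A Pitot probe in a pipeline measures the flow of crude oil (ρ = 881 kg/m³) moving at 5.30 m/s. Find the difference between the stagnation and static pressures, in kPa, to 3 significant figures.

12.4 kPa

At the stagnation point the flow is brought to rest, so Bernoulli gives P_stag − P_static = ½ρv².
ΔP = ½·881·5.30² = 12400 Pa.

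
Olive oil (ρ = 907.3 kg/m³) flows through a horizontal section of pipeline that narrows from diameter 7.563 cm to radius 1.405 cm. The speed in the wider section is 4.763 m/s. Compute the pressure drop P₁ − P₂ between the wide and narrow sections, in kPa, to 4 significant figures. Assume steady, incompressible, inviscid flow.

ΔP = 529.8 kPa

The volume flow rate is constant, so v₂ = (A₁/A₂)v₁ = (44.92/6.202)·4.763 = 34.50 m/s.
The pipe is horizontal, so Bernoulli reduces to P₁ + ½ρv₁² = P₂ + ½ρv₂².
P₁ − P₂ = ½·907.3·(34.50² − 4.763²) = ½·907.3·1168 = 529800 Pa.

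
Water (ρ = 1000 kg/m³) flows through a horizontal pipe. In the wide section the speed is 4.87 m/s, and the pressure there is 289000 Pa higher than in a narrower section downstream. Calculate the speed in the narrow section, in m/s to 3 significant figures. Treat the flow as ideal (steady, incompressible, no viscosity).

With h₁ = h₂, rearranging Bernoulli gives v₂ = √(v₁² + 2ΔP/ρ).
v₂ = √(4.87² + 2·289000/1000) = √(23.7 + 578) = 24.5 m/s.

v₂ ≈ 24.5 m/s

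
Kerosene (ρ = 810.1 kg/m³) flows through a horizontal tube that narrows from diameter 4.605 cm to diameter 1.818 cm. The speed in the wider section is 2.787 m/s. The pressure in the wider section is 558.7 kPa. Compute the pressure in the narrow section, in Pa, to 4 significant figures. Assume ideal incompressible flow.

Continuity gives A₁v₁ = A₂v₂, so v₂ = (16.66 cm²)/(2.596 cm²) × 2.787 m/s = 17.88 m/s.
Along the horizontal streamline, P + ½ρv² is constant.
P₂ = P₁ − ½ρ(v₂² − v₁²) = 558700 − ½·810.1·(17.88² − 2.787²) = 558700 − 126400 = 432300 Pa.

P₂ ≈ 432300 Pa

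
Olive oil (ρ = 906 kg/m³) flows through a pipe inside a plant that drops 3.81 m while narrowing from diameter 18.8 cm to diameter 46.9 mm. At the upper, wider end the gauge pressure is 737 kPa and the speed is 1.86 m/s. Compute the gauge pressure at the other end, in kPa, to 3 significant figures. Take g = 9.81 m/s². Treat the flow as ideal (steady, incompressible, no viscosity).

P₂ = 368 kPa

Mass conservation (A₁v₁ = A₂v₂) gives v₂ = 1.86 × 278/17.3 = 29.9 m/s.
Energy conservation along the streamline gives P₂ = P₁ − ½ρ(v₂² − v₁²) − ρg(h₂ − h₁).
P₂ = 737000 + ½·906·(1.86² − 29.9²) − 906·9.81·(−3.81) = 737000 + (-403000) − (-33900) = 368000 Pa.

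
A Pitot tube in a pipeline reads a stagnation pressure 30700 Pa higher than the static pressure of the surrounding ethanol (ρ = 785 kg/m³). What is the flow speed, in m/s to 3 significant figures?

Bernoulli between the free stream and the stagnation point: ½ρv² = P_stag − P_static.
v = √(2ΔP/ρ) = √(2·30700/785) = 8.84 m/s.

8.84 m/s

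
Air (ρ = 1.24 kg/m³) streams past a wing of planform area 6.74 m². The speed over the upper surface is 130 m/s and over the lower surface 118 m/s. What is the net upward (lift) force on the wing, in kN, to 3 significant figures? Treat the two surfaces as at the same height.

F = 12.4 kN

From P + ½ρv² = const at equal height, P_low − P_up = ½ρ(v_up² − v_low²).
ΔP = ½·1.24·(130² − 118²) = 1850 Pa.
Lift = ΔP · A = 1850 × 6.74 = 12400 N.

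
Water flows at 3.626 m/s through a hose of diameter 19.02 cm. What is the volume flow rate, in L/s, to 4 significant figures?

Q = A·v = 0.02841 m² × 3.626 m/s = 0.1030 m³/s.
Converting: 0.1030 m³/s × 1000 = 103.0 L/s.

Q = 103.0 L/s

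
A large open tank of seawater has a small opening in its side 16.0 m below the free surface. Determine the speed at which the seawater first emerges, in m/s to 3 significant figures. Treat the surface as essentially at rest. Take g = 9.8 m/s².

17.7 m/s

Bernoulli from surface to hole (P equal, v_surface ≈ 0): v = √(2gh) = √(2×9.8×16.0) = 17.7 m/s.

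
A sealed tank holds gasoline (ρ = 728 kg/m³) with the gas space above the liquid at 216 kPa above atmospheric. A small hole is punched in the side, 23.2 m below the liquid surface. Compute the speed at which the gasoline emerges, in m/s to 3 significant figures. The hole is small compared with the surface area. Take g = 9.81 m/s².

32.4 m/s

Take point 1 at the surface (v₁ ≈ 0) and point 2 at the hole (at atmospheric pressure). Bernoulli: P₁ + ρg h = P_atm + ½ρv₂².
With P₁ − P_atm = 216000 Pa, v₂ = √(2gh + 2ΔP/ρ) = √(2·9.81·23.2 + 2·216000/728) = 32.4 m/s.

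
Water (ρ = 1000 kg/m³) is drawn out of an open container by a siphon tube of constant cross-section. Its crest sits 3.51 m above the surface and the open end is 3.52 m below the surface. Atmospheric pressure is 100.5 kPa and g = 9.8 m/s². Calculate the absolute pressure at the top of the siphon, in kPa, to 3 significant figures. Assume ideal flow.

31.6 kPa

From the surface to the outlet (both open to atmosphere, surface at rest): v = √(2g·h_out) = √(2·9.8·3.52) = 8.31 m/s.
With constant cross-section the crest speed equals v; applying Bernoulli from the surface up to the crest, P_top = P_atm − ½ρv² − ρg·h_top.
P_top = 100500 − ½·1000·8.31² − 1000·9.8·3.51 = 31600 Pa.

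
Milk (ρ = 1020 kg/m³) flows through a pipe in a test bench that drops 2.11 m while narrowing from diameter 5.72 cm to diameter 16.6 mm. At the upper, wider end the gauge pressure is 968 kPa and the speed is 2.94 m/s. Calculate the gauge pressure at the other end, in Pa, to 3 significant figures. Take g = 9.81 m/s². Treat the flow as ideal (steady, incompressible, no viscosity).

372000 Pa

The volume flow rate is constant, so v₂ = (A₁/A₂)v₁ = (25.7/2.16)·2.94 = 34.9 m/s.
Bernoulli: P₁ + ½ρv₁² + ρg h₁ = P₂ + ½ρv₂² + ρg h₂, so P₂ = P₁ + ½ρ(v₁² − v₂²) − ρg(h₂ − h₁).
P₂ = 968000 + ½·1020·(2.94² − 34.9²) − 1020·9.81·(−2.11) = 968000 + (-617000) − (-21100) = 372000 Pa.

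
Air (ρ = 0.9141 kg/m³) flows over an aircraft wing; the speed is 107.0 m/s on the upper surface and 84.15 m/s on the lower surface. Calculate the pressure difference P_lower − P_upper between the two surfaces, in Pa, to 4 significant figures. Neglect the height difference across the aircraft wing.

The pressure is lower where the speed is higher: ΔP = ½ρ(v_up² − v_low²).
ΔP = ½·0.9141·(107.0² − 84.15²) = 1996 Pa.

ΔP = 1996 Pa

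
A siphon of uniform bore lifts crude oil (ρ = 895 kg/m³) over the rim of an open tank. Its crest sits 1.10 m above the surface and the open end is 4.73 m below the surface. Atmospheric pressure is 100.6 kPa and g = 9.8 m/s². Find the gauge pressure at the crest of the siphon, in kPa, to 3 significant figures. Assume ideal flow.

P_gauge = -51.1 kPa

The outlet speed comes from Torricelli: v = √(2g·4.73) = 9.63 m/s.
With constant cross-section the crest speed equals v; applying Bernoulli from the surface up to the crest, P_top = P_atm − ½ρv² − ρg·h_top.
P_top = 100600 − ½·895·9.63² − 895·9.8·1.10 = 49500 Pa. So P_gauge = P_top − P_atm = -51100 Pa.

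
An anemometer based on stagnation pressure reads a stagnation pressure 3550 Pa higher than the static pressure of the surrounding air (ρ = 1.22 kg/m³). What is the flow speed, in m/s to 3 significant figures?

The dynamic pressure equals the rise in static pressure at the stagnation point: ΔP = ½ρv².
v = √(2ΔP/ρ) = √(2·3550/1.22) = 76.3 m/s.

v ≈ 76.3 m/s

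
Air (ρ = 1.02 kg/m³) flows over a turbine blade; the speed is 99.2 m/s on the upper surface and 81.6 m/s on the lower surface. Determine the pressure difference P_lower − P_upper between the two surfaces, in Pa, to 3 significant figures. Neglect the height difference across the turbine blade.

ΔP ≈ 1620 Pa

Bernoulli (same height): P_lower − P_upper = ½ρ(v_upper² − v_lower²).
ΔP = ½·1.02·(99.2² − 81.6²) = 1620 Pa.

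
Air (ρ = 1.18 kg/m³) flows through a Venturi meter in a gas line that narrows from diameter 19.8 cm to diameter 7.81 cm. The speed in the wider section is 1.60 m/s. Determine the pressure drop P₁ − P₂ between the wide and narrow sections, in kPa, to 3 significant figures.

Mass conservation (A₁v₁ = A₂v₂) gives v₂ = 1.60 × 308/47.9 = 10.3 m/s.
Along the horizontal streamline, P + ½ρv² is constant.
P₁ − P₂ = ½·1.18·(10.3² − 1.60²) = ½·1.18·103 = 60.9 Pa.

ΔP ≈ 0.0609 kPa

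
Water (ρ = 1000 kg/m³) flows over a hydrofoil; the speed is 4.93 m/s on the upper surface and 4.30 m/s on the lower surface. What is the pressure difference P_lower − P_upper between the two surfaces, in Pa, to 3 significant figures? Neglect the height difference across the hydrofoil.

2910 Pa

Bernoulli (same height): P_lower − P_upper = ½ρ(v_upper² − v_lower²).
ΔP = ½·1000·(4.93² − 4.30²) = 2910 Pa.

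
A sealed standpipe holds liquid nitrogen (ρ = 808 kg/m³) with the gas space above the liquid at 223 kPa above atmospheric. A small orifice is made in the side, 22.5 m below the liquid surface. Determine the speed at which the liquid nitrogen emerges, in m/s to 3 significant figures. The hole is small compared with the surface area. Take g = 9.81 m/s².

Take point 1 at the surface (v₁ ≈ 0) and point 2 at the hole (at atmospheric pressure). Bernoulli: P₁ + ρg h = P_atm + ½ρv₂².
With P₁ − P_atm = 223000 Pa, v₂ = √(2gh + 2ΔP/ρ) = √(2·9.81·22.5 + 2·223000/808) = 31.5 m/s.

v = 31.5 m/s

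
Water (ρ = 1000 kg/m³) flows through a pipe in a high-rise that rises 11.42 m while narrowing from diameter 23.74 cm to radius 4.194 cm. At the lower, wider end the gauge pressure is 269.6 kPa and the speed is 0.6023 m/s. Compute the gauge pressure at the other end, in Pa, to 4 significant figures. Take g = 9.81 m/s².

P₂ = 146100 Pa

Continuity gives A₁v₁ = A₂v₂, so v₂ = (442.6 cm²)/(55.26 cm²) × 0.6023 m/s = 4.825 m/s.
Applying Bernoulli between the two ends and solving for P₂: P₂ = P₁ + ½ρ(v₁² − v₂²) − ρgΔh.
P₂ = 269600 + ½·1000·(0.6023² − 4.825²) − 1000·9.81·(+11.42) = 269600 + (-11460) − (112000) = 146100 Pa.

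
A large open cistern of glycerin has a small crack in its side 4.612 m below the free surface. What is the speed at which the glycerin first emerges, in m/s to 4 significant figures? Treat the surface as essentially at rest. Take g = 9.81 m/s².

Bernoulli from surface to hole (P equal, v_surface ≈ 0): v = √(2gh) = √(2×9.81×4.612) = 9.512 m/s.

9.512 m/s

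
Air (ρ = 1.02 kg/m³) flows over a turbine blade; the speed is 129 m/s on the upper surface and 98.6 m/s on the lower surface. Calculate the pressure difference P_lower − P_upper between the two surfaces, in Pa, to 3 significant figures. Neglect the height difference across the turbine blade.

The pressure is lower where the speed is higher: ΔP = ½ρ(v_up² − v_low²).
ΔP = ½·1.02·(129² − 98.6²) = 3530 Pa.

3530 Pa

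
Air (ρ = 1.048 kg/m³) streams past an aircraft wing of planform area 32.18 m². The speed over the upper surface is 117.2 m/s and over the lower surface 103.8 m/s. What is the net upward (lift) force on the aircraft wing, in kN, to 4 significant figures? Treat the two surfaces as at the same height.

F ≈ 49.94 kN

With equal heights on the two surfaces, Bernoulli gives P_lower − P_upper = ½ρ(v_upper² − v_lower²).
ΔP = ½·1.048·(117.2² − 103.8²) = 1552 Pa.
Lift = ΔP · A = 1552 × 32.18 = 49940 N.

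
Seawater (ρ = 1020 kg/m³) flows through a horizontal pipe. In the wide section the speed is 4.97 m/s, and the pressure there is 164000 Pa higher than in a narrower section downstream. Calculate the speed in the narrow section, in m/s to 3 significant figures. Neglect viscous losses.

With h₁ = h₂, rearranging Bernoulli gives v₂ = √(v₁² + 2ΔP/ρ).
v₂ = √(4.97² + 2·164000/1020) = √(24.7 + 322) = 18.6 m/s.

v₂ = 18.6 m/s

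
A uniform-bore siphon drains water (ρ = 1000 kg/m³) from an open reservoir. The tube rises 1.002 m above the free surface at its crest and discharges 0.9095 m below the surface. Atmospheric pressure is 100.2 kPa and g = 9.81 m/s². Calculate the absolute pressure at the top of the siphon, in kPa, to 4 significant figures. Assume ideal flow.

P_top = 81.45 kPa

From the surface to the outlet (both open to atmosphere, surface at rest): v = √(2g·h_out) = √(2·9.81·0.9095) = 4.224 m/s.
With constant cross-section the crest speed equals v; applying Bernoulli from the surface up to the crest, P_top = P_atm − ½ρv² − ρg·h_top.
P_top = 100200 − ½·1000·4.224² − 1000·9.81·1.002 = 81450 Pa.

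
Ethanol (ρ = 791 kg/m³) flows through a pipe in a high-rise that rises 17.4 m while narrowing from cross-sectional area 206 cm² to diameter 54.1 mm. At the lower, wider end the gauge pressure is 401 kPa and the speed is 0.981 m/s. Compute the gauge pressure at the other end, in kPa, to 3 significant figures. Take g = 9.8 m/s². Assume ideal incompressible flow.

P₂ ≈ 236 kPa

The volume flow rate is constant, so v₂ = (A₁/A₂)v₁ = (206/23.0)·0.981 = 8.79 m/s.
Applying Bernoulli between the two ends and solving for P₂: P₂ = P₁ + ½ρ(v₁² − v₂²) − ρgΔh.
P₂ = 401000 + ½·791·(0.981² − 8.79²) − 791·9.8·(+17.4) = 401000 + (-30200) − (135000) = 236000 Pa.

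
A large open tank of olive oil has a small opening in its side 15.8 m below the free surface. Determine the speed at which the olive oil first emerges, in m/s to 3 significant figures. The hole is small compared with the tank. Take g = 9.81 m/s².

The surface is effectively still and both ends are open, so ½v² = gh and v = √(2·9.81·15.8) = 17.6 m/s.

v ≈ 17.6 m/s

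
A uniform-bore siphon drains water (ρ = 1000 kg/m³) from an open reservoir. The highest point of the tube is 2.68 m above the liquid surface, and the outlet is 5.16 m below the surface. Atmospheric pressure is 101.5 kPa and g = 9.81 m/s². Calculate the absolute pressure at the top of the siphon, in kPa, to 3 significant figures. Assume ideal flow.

24.6 kPa

Bernoulli surface→outlet gives ½v² = g·h_out, so v = √(2·9.81·5.16) = 10.1 m/s.
The bore is uniform, so the speed at the crest is the same v. Bernoulli surface→crest: P_atm = P_top + ½ρv² + ρg·h_top.
P_top = 101500 − ½·1000·10.1² − 1000·9.81·2.68 = 24600 Pa.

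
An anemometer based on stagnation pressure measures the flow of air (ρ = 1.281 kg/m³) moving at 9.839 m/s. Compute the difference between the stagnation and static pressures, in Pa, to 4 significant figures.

62.00 Pa

At the stagnation point the flow is brought to rest, so Bernoulli gives P_stag − P_static = ½ρv².
ΔP = ½·1.281·9.839² = 62.00 Pa.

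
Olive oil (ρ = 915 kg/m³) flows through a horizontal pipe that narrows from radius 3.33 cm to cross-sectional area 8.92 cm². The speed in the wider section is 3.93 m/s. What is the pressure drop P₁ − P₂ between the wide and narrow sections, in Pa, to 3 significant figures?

ΔP = 101000 Pa

By continuity, v₂ = v₁·A₁/A₂ = 3.93·(34.8/8.92) = 15.3 m/s.
The pipe is horizontal, so Bernoulli reduces to P₁ + ½ρv₁² = P₂ + ½ρv₂².
P₁ − P₂ = ½·915·(15.3² − 3.93²) = ½·915·220 = 101000 Pa.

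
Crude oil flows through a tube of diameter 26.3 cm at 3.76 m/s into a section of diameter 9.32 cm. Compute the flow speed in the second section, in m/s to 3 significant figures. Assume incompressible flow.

29.9 m/s

By continuity, v₂ = v₁·A₁/A₂ = 3.76·(543/68.2) = 29.9 m/s.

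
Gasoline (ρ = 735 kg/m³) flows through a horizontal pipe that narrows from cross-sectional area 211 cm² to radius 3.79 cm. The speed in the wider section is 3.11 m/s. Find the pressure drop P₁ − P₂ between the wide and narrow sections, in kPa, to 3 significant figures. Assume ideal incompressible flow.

74.2 kPa

Mass conservation (A₁v₁ = A₂v₂) gives v₂ = 3.11 × 211/45.1 = 14.5 m/s.
Along the horizontal streamline, P + ½ρv² is constant.
P₁ − P₂ = ½·735·(14.5² − 3.11²) = ½·735·202 = 74200 Pa.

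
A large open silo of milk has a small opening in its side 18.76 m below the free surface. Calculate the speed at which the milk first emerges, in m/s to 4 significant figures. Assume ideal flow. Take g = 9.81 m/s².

Bernoulli from surface to hole (P equal, v_surface ≈ 0): v = √(2gh) = √(2×9.81×18.76) = 19.19 m/s.

v = 19.19 m/s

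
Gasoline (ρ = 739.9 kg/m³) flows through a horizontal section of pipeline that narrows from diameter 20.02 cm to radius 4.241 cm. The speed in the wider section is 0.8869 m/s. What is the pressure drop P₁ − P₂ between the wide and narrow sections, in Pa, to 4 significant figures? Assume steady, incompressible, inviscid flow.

The volume flow rate is constant, so v₂ = (A₁/A₂)v₁ = (314.8/56.50)·0.8869 = 4.941 m/s.
Bernoulli (h₁ = h₂): P₁ − P₂ = ½ρ(v₂² − v₁²).
P₁ − P₂ = ½·739.9·(4.941² − 0.8869²) = ½·739.9·23.63 = 8740 Pa.

8740 Pa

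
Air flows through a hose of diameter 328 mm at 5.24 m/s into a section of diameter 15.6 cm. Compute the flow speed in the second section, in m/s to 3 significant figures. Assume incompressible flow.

Continuity gives A₁v₁ = A₂v₂, so v₂ = (845 cm²)/(191 cm²) × 5.24 m/s = 23.2 m/s.

23.2 m/s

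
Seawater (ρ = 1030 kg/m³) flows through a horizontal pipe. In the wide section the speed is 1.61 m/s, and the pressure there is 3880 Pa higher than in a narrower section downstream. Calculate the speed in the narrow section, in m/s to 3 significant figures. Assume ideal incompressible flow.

With h₁ = h₂, rearranging Bernoulli gives v₂ = √(v₁² + 2ΔP/ρ).
v₂ = √(1.61² + 2·3880/1030) = √(2.59 + 7.53) = 3.18 m/s.

v₂ = 3.18 m/s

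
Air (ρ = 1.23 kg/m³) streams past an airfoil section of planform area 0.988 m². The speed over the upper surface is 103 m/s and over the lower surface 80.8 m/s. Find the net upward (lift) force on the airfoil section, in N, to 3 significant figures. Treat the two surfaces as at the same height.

2480 N

With equal heights on the two surfaces, Bernoulli gives P_lower − P_upper = ½ρ(v_upper² − v_lower²).
ΔP = ½·1.23·(103² − 80.8²) = 2510 Pa.
Lift = ΔP · A = 2510 × 0.988 = 2480 N.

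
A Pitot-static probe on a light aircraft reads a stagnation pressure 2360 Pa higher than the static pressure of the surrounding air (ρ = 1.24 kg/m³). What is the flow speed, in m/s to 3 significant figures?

At the stagnation point the flow is brought to rest, so Bernoulli gives P_stag − P_static = ½ρv².
v = √(2ΔP/ρ) = √(2·2360/1.24) = 61.7 m/s.

61.7 m/s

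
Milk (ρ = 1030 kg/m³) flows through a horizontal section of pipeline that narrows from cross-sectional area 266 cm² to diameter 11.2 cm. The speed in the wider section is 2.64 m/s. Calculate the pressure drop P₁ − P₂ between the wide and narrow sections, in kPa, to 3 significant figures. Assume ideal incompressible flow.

The volume flow rate is constant, so v₂ = (A₁/A₂)v₁ = (266/98.5)·2.64 = 7.13 m/s.
Along the horizontal streamline, P + ½ρv² is constant.
P₁ − P₂ = ½·1030·(7.13² − 2.64²) = ½·1030·43.8 = 22600 Pa.

ΔP ≈ 22.6 kPa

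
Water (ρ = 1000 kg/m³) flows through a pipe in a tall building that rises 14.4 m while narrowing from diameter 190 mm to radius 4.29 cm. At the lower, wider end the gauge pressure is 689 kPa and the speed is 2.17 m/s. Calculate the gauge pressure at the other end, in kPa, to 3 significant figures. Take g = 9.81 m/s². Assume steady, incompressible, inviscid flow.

P₂ ≈ 493 kPa

Continuity gives A₁v₁ = A₂v₂, so v₂ = (284 cm²)/(57.8 cm²) × 2.17 m/s = 10.6 m/s.
Bernoulli: P₁ + ½ρv₁² + ρg h₁ = P₂ + ½ρv₂² + ρg h₂, so P₂ = P₁ + ½ρ(v₁² − v₂²) − ρg(h₂ − h₁).
P₂ = 689000 + ½·1000·(2.17² − 10.6²) − 1000·9.81·(+14.4) = 689000 + (-54300) − (141000) = 493000 Pa.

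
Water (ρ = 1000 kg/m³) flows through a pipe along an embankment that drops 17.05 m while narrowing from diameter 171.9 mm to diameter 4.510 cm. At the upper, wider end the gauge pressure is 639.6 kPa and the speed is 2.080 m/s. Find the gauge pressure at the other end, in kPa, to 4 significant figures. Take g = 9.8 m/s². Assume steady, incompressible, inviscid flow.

P₂ = 352.3 kPa

By continuity, v₂ = v₁·A₁/A₂ = 2.080·(232.1/15.98) = 30.22 m/s.
Bernoulli: P₁ + ½ρv₁² + ρg h₁ = P₂ + ½ρv₂² + ρg h₂, so P₂ = P₁ + ½ρ(v₁² − v₂²) − ρg(h₂ − h₁).
P₂ = 639600 + ½·1000·(2.080² − 30.22²) − 1000·9.8·(−17.05) = 639600 + (-454400) − (-167100) = 352300 Pa.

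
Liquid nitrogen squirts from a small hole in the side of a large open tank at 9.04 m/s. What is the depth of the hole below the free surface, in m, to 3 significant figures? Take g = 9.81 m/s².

Torricelli: v = √(2gh), so h = v²/(2g).
h = 9.04²/(2·9.81) = 81.7/19.62 = 4.17 m.

h ≈ 4.17 m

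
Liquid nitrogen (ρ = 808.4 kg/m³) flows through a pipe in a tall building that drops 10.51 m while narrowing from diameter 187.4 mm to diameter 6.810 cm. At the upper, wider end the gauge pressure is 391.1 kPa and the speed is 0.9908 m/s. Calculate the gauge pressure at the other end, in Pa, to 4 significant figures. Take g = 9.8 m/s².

Continuity gives A₁v₁ = A₂v₂, so v₂ = (275.8 cm²)/(36.42 cm²) × 0.9908 m/s = 7.503 m/s.
Bernoulli: P₁ + ½ρv₁² + ρg h₁ = P₂ + ½ρv₂² + ρg h₂, so P₂ = P₁ + ½ρ(v₁² − v₂²) − ρg(h₂ − h₁).
P₂ = 391100 + ½·808.4·(0.9908² − 7.503²) − 808.4·9.8·(−10.51) = 391100 + (-22360) − (-83260) = 452000 Pa.

P₂ = 452000 Pa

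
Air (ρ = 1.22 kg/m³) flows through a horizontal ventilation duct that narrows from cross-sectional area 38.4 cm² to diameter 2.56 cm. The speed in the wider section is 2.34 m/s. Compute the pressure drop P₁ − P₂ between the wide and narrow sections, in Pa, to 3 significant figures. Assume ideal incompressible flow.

ΔP = 183 Pa

Continuity gives A₁v₁ = A₂v₂, so v₂ = (38.4 cm²)/(5.15 cm²) × 2.34 m/s = 17.5 m/s.
Bernoulli (h₁ = h₂): P₁ − P₂ = ½ρ(v₂² − v₁²).
P₁ − P₂ = ½·1.22·(17.5² − 2.34²) = ½·1.22·299 = 183 Pa.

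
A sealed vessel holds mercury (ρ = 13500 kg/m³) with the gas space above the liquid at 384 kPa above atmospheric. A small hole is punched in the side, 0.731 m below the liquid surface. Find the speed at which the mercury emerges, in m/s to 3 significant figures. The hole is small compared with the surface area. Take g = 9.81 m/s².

v = 8.44 m/s

Take point 1 at the surface (v₁ ≈ 0) and point 2 at the hole (at atmospheric pressure). Bernoulli: P₁ + ρg h = P_atm + ½ρv₂².
With P₁ − P_atm = 384000 Pa, v₂ = √(2gh + 2ΔP/ρ) = √(2·9.81·0.731 + 2·384000/13500) = 8.44 m/s.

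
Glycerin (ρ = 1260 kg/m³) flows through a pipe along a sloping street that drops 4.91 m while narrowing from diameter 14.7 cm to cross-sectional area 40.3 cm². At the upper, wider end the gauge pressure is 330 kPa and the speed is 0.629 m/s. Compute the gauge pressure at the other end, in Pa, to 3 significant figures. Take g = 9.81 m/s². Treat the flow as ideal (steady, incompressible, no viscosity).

Continuity gives A₁v₁ = A₂v₂, so v₂ = (170 cm²)/(40.3 cm²) × 0.629 m/s = 2.65 m/s.
Energy conservation along the streamline gives P₂ = P₁ − ½ρ(v₂² − v₁²) − ρg(h₂ − h₁).
P₂ = 330000 + ½·1260·(0.629² − 2.65²) − 1260·9.81·(−4.91) = 330000 + (-4170) − (-60700) = 387000 Pa.

P₂ ≈ 387000 Pa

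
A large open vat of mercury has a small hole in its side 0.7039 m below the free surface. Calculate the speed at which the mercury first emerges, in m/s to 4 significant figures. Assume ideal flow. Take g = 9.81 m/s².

3.716 m/s

The surface is effectively still and both ends are open, so ½v² = gh and v = √(2·9.81·0.7039) = 3.716 m/s.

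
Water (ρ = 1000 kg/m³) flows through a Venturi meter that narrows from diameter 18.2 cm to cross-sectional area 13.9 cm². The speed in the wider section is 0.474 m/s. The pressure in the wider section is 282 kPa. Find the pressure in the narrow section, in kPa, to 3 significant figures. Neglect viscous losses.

The volume flow rate is constant, so v₂ = (A₁/A₂)v₁ = (260/13.9)·0.474 = 8.87 m/s.
Bernoulli (h₁ = h₂): P₁ − P₂ = ½ρ(v₂² − v₁²).
P₂ = P₁ − ½ρ(v₂² − v₁²) = 282000 − ½·1000·(8.87² − 0.474²) = 282000 − 39200 = 243000 Pa.

243 kPa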